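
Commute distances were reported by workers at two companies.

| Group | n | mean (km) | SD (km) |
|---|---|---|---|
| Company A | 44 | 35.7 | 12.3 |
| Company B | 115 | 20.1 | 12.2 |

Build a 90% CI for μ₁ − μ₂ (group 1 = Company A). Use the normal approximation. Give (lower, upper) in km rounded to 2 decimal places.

Standard errors of each mean: 12.3/√44 = 1.8543 and 12.2/√115 = 1.1377.
SE(x̄₁ − x̄₂) = √(1.8543² + 1.1377²) = 2.1755 for independent samples with unequal variances.
With z* = 1.645, the margin is 1.645 × 2.1755 = 3.5787.
x̄₁ − x̄₂ = 35.7 − 20.1 = 15.6000; the interval is 15.6000 ± 3.5787 = (12.02, 19.18).

(12.02, 19.18)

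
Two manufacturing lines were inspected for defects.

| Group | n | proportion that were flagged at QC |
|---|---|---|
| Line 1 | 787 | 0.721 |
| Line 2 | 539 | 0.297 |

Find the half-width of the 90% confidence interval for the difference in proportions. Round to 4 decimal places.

0.0417

SE₁ = √(p̂₁(1−p̂₁)/n₁) = √(0.7210·0.2790/787) = 0.01599; SE₂ = √(0.2970·0.7030/539) = 0.01968.
Independent samples: SE of the difference = √(SE₁² + SE₂²) = √(0.0002556801 + 0.0003873024) = 0.02536.
z* for 90% confidence is 1.645, so the margin of error is 1.645 × 0.02536 = 0.04172.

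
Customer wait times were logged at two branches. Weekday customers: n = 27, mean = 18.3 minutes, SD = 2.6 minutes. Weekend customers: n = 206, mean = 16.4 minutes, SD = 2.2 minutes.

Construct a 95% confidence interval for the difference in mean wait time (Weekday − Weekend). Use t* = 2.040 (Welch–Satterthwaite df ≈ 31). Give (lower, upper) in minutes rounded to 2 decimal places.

(0.83, 2.97)

SE₁ = s₁/√n₁ = 2.6/√27 = 0.5004; SE₂ = 2.2/√206 = 0.1533.
Independent samples, unequal variances: SE_diff = √(SE₁² + SE₂²) = √(0.25040016 + 0.02350089) = 0.5234.
t* = 2.040, so margin of error = 2.040 × 0.5234 = 1.0677.
Difference in means = 18.3 − 16.4 = 1.9000.
1.9000 ± 1.0677 → (0.83, 2.97).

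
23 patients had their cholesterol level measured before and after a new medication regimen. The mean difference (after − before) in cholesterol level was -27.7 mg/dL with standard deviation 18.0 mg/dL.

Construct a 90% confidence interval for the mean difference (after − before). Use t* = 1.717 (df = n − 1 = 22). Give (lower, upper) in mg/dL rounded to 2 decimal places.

This is a matched-pairs design, so SE = s_d/√n = 18.0/√23 = 3.7533.
Margin = 1.717 × 3.7533 = 6.4444; the interval is -27.7 ± 6.4444 = (-34.14, -21.26).

(-34.14, -21.26)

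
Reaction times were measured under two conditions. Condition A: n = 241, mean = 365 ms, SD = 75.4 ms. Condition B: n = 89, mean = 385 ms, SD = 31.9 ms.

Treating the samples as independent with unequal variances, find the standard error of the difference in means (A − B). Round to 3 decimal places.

5.918

Per-group SEs: s₁/√n₁ = 75.4/√241 = 4.8569, s₂/√n₂ = 31.9/√89 = 3.3814.
Unpooled SE of the difference: √(23.58947761 + 11.43386596) = 5.9181.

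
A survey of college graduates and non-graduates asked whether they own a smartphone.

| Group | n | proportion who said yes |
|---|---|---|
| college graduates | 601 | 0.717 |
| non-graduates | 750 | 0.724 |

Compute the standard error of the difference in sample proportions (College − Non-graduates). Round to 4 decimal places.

0.0246

The two standard errors are √(0.7170×0.2830/601) = 0.01837 and √(0.7240×0.2760/750) = 0.01632.
Because the samples are independent, SE_diff = √(0.01837² + 0.01632²) = 0.02457.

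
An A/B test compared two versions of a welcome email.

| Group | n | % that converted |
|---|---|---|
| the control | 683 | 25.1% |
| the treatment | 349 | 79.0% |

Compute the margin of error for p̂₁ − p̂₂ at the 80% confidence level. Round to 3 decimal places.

0.035

The two standard errors are √(0.2510×0.7490/683) = 0.01659 and √(0.7900×0.2100/349) = 0.02180.
Because the samples are independent, SE_diff = √(0.01659² + 0.02180²) = 0.02739.
Using z* = 1.282 for 80%, ME = 1.282 × 0.02739 = 0.03511.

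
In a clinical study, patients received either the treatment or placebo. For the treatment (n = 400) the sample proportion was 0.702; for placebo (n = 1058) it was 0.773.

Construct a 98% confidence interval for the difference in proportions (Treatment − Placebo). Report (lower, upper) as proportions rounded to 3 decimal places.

The two standard errors are √(0.7020×0.2980/400) = 0.02287 and √(0.7730×0.2270/1058) = 0.01288.
Because the samples are independent, SE_diff = √(0.02287² + 0.01288²) = 0.02625.
Using z* = 2.326 for 98%, ME = 2.326 × 0.02625 = 0.06106.
p̂₁ − p̂₂ = -0.0710; interval -0.0710 ± 0.06106 gives (-0.132, -0.010).

(-0.132, -0.010)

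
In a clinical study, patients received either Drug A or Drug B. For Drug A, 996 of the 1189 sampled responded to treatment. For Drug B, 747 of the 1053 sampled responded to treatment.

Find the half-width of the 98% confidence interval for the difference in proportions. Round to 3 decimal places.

0.041

Sample proportions: 996/1189 = 0.8377, 747/1053 = 0.7094.
Each SE is √(p̂(1−p̂)/n): √(0.8377·0.1623/1189) = 0.01069 and √(0.7094·0.2906/1053) = 0.01399.
SE(p̂₁ − p̂₂) = √(SE₁² + SE₂²) = √(0.0001142761 + 0.0001957201) = 0.01761, since the two samples are independent.
At 98% confidence z* = 2.326; margin = 2.326 × 0.01761 = 0.04096.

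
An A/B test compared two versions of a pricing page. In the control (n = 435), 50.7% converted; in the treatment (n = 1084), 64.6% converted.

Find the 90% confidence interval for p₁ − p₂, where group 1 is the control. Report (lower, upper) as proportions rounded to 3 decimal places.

(-0.185, -0.093)

Each SE is √(p̂(1−p̂)/n): √(0.5070·0.4930/435) = 0.02397 and √(0.6460·0.3540/1084) = 0.01452.
SE(p̂₁ − p̂₂) = √(SE₁² + SE₂²) = √(0.0005745609 + 0.0002108304) = 0.02802, since the two samples are independent.
At 90% confidence z* = 1.645; margin = 1.645 × 0.02802 = 0.04609.
The difference is 0.5070 − 0.6460 = -0.1390, so the interval is -0.1390 ± 0.04609 = (-0.185, -0.093).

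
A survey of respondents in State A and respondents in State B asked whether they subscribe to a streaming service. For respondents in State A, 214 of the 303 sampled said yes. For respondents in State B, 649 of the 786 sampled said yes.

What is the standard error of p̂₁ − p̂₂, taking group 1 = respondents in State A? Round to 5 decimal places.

First, p̂₁ = 214/303 = 0.7063; p̂₂ = 649/786 = 0.8257.
The two standard errors are √(0.7063×0.2937/303) = 0.02617 and √(0.8257×0.1743/786) = 0.01353.
Because the samples are independent, SE_diff = √(0.02617² + 0.01353²) = 0.02946.

0.02946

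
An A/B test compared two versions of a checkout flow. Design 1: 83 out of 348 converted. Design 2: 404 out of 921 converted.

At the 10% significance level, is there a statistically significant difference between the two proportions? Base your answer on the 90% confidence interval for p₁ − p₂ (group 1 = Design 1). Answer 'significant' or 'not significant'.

significant

Sample proportions: 83/348 = 0.2385, 404/921 = 0.4387.
Each SE is √(p̂(1−p̂)/n): √(0.2385·0.7615/348) = 0.02284 and √(0.4387·0.5613/921) = 0.01635.
SE(p̂₁ − p̂₂) = √(SE₁² + SE₂²) = √(0.0005216656 + 0.0002673225) = 0.02809, since the two samples are independent.
At 90% confidence z* = 1.645; margin = 1.645 × 0.02809 = 0.04621.
The difference is 0.2385 − 0.4387 = -0.2002, so the interval is -0.2002 ± 0.04621 = (-0.24641, -0.15399).
The interval (-0.24641, -0.15399) does not contain 0, so the difference is significant.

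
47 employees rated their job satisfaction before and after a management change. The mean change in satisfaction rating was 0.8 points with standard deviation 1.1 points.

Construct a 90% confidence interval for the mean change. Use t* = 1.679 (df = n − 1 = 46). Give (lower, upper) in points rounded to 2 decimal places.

(0.53, 1.07)

This is a matched-pairs design, so SE = s_d/√n = 1.1/√47 = 0.1605.
Margin = 1.679 × 0.1605 = 0.2695; the interval is 0.8 ± 0.2695 = (0.53, 1.07).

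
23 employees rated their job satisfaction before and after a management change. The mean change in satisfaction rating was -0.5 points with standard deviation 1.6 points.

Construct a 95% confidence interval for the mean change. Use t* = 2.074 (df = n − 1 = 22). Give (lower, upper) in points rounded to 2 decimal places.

Paired design: SE = s_d/√n = 1.6/√23 = 0.3336.
t* = 2.074; margin of error = 2.074 × 0.3336 = 0.6919.
-0.5 ± 0.6919 → (-1.19, 0.19).

(-1.19, 0.19)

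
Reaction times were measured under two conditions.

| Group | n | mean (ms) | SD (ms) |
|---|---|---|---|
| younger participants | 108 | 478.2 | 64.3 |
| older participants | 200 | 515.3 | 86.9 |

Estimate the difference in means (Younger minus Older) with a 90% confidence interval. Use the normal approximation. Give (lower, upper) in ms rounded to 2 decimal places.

SE₁ = s₁/√n₁ = 64.3/√108 = 6.1873; SE₂ = 86.9/√200 = 6.1448.
Independent samples, unequal variances: SE_diff = √(SE₁² + SE₂²) = √(38.28268129 + 37.75856704) = 8.7202.
z* = 1.645, so margin of error = 1.645 × 8.7202 = 14.3447.
Difference in means = 478.2 − 515.3 = -37.1000.
-37.1000 ± 14.3447 → (-51.44, -22.76).

(-51.44, -22.76)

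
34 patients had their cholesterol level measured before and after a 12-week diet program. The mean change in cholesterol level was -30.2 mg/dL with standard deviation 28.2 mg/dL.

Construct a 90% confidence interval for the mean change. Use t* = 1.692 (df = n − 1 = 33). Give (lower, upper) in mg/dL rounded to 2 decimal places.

Paired design: SE = s_d/√n = 28.2/√34 = 4.8363.
t* = 1.692; margin of error = 1.692 × 4.8363 = 8.1830.
-30.2 ± 8.1830 → (-38.38, -22.02).

(-38.38, -22.02)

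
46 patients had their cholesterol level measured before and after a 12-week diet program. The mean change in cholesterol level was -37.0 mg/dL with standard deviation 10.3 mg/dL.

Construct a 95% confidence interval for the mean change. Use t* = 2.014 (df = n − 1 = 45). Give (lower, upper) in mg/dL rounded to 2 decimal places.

This is a matched-pairs design, so SE = s_d/√n = 10.3/√46 = 1.5187.
Margin = 2.014 × 1.5187 = 3.0587; the interval is -37.0 ± 3.0587 = (-40.06, -33.94).

(-40.06, -33.94)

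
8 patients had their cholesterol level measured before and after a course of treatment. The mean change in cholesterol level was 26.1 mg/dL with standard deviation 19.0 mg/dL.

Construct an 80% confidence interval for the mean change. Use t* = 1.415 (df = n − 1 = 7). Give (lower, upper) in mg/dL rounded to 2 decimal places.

Paired design: SE = s_d/√n = 19.0/√8 = 6.7175.
t* = 1.415; margin of error = 1.415 × 6.7175 = 9.5053.
26.1 ± 9.5053 → (16.59, 35.61).

(16.59, 35.61)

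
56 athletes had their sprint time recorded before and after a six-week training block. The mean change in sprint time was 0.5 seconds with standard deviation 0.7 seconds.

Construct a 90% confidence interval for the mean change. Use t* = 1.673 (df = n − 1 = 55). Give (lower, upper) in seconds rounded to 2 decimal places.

This is a matched-pairs design, so SE = s_d/√n = 0.7/√56 = 0.0935.
Margin = 1.673 × 0.0935 = 0.1564; the interval is 0.5 ± 0.1564 = (0.34, 0.66).

(0.34, 0.66)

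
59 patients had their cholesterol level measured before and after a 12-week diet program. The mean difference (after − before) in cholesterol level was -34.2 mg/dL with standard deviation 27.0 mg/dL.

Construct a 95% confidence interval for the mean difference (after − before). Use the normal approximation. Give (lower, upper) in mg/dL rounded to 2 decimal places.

Paired design: SE = s_d/√n = 27.0/√59 = 3.5151.
z* = 1.960; margin of error = 1.960 × 3.5151 = 6.8896.
-34.2 ± 6.8896 → (-41.09, -27.31).

(-41.09, -27.31)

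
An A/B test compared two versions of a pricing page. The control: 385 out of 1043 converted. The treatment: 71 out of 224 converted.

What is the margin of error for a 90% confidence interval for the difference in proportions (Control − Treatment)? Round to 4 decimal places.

0.0567

Sample proportions: 385/1043 = 0.3691, 71/224 = 0.3170.
Each SE is √(p̂(1−p̂)/n): √(0.3691·0.6309/1043) = 0.01494 and √(0.3170·0.6830/224) = 0.03109.
SE(p̂₁ − p̂₂) = √(SE₁² + SE₂²) = √(0.0002232036 + 0.0009665881) = 0.03449, since the two samples are independent.
At 90% confidence z* = 1.645; margin = 1.645 × 0.03449 = 0.05674.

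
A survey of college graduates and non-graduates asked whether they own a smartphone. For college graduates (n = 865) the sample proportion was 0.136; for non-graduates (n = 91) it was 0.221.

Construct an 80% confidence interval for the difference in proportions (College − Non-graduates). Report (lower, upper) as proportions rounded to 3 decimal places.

(-0.143, -0.027)

Each SE is √(p̂(1−p̂)/n): √(0.1360·0.8640/865) = 0.01166 and √(0.2210·0.7790/91) = 0.04350.
SE(p̂₁ − p̂₂) = √(SE₁² + SE₂²) = √(0.0001359556 + 0.00189225) = 0.04504, since the two samples are independent.
At 80% confidence z* = 1.282; margin = 1.282 × 0.04504 = 0.05774.
The difference is 0.1360 − 0.2210 = -0.0850, so the interval is -0.0850 ± 0.05774 = (-0.143, -0.027).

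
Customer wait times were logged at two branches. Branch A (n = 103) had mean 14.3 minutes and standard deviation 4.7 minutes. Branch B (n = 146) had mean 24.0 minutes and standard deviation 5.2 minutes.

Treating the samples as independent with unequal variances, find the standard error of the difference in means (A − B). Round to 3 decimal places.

0.632

Per-group SEs: s₁/√n₁ = 4.7/√103 = 0.4631, s₂/√n₂ = 5.2/√146 = 0.4304.
Unpooled SE of the difference: √(0.21446161 + 0.18524416) = 0.6322.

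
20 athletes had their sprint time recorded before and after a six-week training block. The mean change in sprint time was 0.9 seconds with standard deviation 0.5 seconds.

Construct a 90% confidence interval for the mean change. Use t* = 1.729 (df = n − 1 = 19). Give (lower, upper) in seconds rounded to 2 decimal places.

Paired design: SE = s_d/√n = 0.5/√20 = 0.1118.
t* = 1.729; margin of error = 1.729 × 0.1118 = 0.1933.
0.9 ± 0.1933 → (0.71, 1.09).

(0.71, 1.09)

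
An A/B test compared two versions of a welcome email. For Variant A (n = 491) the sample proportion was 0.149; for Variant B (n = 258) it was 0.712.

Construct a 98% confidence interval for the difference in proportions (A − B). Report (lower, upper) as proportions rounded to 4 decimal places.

Each SE is √(p̂(1−p̂)/n): √(0.1490·0.8510/491) = 0.01607 and √(0.7120·0.2880/258) = 0.02819.
SE(p̂₁ − p̂₂) = √(SE₁² + SE₂²) = √(0.0002582449 + 0.0007946761) = 0.03245, since the two samples are independent.
At 98% confidence z* = 2.326; margin = 2.326 × 0.03245 = 0.07548.
The difference is 0.1490 − 0.7120 = -0.5630, so the interval is -0.5630 ± 0.07548 = (-0.6385, -0.4875).

(-0.6385, -0.4875)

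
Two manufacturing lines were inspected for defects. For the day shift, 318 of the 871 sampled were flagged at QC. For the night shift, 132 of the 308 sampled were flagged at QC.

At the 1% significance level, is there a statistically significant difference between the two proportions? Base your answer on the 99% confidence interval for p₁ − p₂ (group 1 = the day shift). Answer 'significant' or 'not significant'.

not significant

p̂₁ = 318/871 = 0.3651 and p̂₂ = 132/308 = 0.4286.
SE₁ = √(p̂₁(1−p̂₁)/n₁) = √(0.3651·0.6349/871) = 0.01631; SE₂ = √(0.4286·0.5714/308) = 0.02820.
Independent samples: SE of the difference = √(SE₁² + SE₂²) = √(0.0002660161 + 0.00079524) = 0.03258.
z* for 99% confidence is 2.576, so the margin of error is 2.576 × 0.03258 = 0.08393.
Point estimate p̂₁ − p̂₂ = 0.3651 − 0.4286 = -0.0635.
-0.0635 ± 0.08393 → (-0.14743, 0.02043).
The interval (-0.14743, 0.02043) contains 0, so the difference is not significant.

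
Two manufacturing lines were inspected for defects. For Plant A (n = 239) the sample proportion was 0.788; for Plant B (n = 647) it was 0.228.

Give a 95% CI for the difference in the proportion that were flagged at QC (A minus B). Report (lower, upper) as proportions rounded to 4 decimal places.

(0.4989, 0.6211)

Each SE is √(p̂(1−p̂)/n): √(0.7880·0.2120/239) = 0.02644 and √(0.2280·0.7720/647) = 0.01649.
SE(p̂₁ − p̂₂) = √(SE₁² + SE₂²) = √(0.0006990736 + 0.0002719201) = 0.03116, since the two samples are independent.
At 95% confidence z* = 1.960; margin = 1.960 × 0.03116 = 0.06107.
The difference is 0.7880 − 0.2280 = 0.5600, so the interval is 0.5600 ± 0.06107 = (0.4989, 0.6211).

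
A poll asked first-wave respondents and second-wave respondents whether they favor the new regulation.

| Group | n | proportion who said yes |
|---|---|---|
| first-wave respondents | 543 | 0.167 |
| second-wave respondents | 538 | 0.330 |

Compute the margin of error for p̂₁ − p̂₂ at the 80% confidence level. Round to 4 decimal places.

0.0331

SE₁ = √(p̂₁(1−p̂₁)/n₁) = √(0.1670·0.8330/543) = 0.01601; SE₂ = √(0.3300·0.6700/538) = 0.02027.
Independent samples: SE of the difference = √(SE₁² + SE₂²) = √(0.0002563201 + 0.0004108729) = 0.02583.
z* for 80% confidence is 1.282, so the margin of error is 1.282 × 0.02583 = 0.03311.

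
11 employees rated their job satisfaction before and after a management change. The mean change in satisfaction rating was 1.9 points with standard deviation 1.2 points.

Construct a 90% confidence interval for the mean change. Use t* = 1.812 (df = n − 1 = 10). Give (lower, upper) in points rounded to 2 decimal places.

(1.24, 2.56)

Paired design: SE = s_d/√n = 1.2/√11 = 0.3618.
t* = 1.812; margin of error = 1.812 × 0.3618 = 0.6556.
1.9 ± 0.6556 → (1.24, 2.56).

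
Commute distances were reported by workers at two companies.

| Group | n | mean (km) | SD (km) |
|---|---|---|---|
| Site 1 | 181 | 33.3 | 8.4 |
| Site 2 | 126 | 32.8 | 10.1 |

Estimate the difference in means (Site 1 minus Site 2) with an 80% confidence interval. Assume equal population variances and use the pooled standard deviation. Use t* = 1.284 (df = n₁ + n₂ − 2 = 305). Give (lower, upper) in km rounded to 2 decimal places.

(-0.86, 1.86)

s_p = √[((n₁−1)s₁² + (n₂−1)s₂²)/(n₁+n₂−2)] = √[(180·8.4² + 125·10.1²)/305] = 9.1351.
SE = 9.1351·√(1/181 + 1/126) = 1.0599.
With t* = 1.284, margin = 1.284 × 1.0599 = 1.3609.
x̄₁ − x̄₂ = 33.3 − 32.8 = 0.5000; interval 0.5000 ± 1.3609 = (-0.86, 1.86).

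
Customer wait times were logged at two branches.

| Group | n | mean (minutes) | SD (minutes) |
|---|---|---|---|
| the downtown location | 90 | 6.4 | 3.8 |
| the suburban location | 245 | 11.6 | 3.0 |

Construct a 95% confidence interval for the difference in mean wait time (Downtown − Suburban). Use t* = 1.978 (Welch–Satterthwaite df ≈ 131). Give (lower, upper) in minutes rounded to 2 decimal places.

Standard errors of each mean: 3.8/√90 = 0.4006 and 3.0/√245 = 0.1917.
SE(x̄₁ − x̄₂) = √(0.4006² + 0.1917²) = 0.4441 for independent samples with unequal variances.
With t* = 1.978, the margin is 1.978 × 0.4441 = 0.8784.
x̄₁ − x̄₂ = 6.4 − 11.6 = -5.2000; the interval is -5.2000 ± 0.8784 = (-6.08, -4.32).

(-6.08, -4.32)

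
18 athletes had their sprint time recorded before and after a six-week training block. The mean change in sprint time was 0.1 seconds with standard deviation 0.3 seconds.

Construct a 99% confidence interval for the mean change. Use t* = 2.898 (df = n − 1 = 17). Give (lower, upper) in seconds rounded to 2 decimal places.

Paired design: SE = s_d/√n = 0.3/√18 = 0.0707.
t* = 2.898; margin of error = 2.898 × 0.0707 = 0.2049.
0.1 ± 0.2049 → (-0.10, 0.30).

(-0.10, 0.30)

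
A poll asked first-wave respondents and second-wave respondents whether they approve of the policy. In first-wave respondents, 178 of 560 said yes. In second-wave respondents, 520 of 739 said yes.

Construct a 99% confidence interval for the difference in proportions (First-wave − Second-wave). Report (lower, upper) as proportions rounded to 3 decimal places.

p̂₁ = 178/560 = 0.3179 and p̂₂ = 520/739 = 0.7037.
SE₁ = √(p̂₁(1−p̂₁)/n₁) = √(0.3179·0.6821/560) = 0.01968; SE₂ = √(0.7037·0.2963/739) = 0.01680.
Independent samples: SE of the difference = √(SE₁² + SE₂²) = √(0.0003873024 + 0.00028224) = 0.02588.
z* for 99% confidence is 2.576, so the margin of error is 2.576 × 0.02588 = 0.06667.
Point estimate p̂₁ − p̂₂ = 0.3179 − 0.7037 = -0.3858.
-0.3858 ± 0.06667 → (-0.452, -0.319).

(-0.452, -0.319)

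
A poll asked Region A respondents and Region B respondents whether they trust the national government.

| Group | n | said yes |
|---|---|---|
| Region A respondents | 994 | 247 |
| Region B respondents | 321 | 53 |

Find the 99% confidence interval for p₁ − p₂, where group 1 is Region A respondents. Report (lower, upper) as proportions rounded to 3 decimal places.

(0.019, 0.147)

p̂₁ = 247/994 = 0.2485 and p̂₂ = 53/321 = 0.1651.
SE₁ = √(p̂₁(1−p̂₁)/n₁) = √(0.2485·0.7515/994) = 0.01371; SE₂ = √(0.1651·0.8349/321) = 0.02072.
Independent samples: SE of the difference = √(SE₁² + SE₂²) = √(0.0001879641 + 0.0004293184) = 0.02485.
z* for 99% confidence is 2.576, so the margin of error is 2.576 × 0.02485 = 0.06401.
Point estimate p̂₁ − p̂₂ = 0.2485 − 0.1651 = 0.0834.
0.0834 ± 0.06401 → (0.019, 0.147).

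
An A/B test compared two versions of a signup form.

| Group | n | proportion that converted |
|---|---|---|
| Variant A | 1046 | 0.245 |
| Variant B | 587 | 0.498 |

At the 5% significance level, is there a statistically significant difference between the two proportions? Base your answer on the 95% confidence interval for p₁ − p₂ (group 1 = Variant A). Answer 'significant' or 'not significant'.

Each SE is √(p̂(1−p̂)/n): √(0.2450·0.7550/1046) = 0.01330 and √(0.4980·0.5020/587) = 0.02064.
SE(p̂₁ − p̂₂) = √(SE₁² + SE₂²) = √(0.00017689 + 0.0004260096) = 0.02455, since the two samples are independent.
At 95% confidence z* = 1.960; margin = 1.960 × 0.02455 = 0.04812.
The difference is 0.2450 − 0.4980 = -0.2530, so the interval is -0.2530 ± 0.04812 = (-0.30112, -0.20488).
The interval (-0.30112, -0.20488) does not contain 0, so the difference is significant.

significant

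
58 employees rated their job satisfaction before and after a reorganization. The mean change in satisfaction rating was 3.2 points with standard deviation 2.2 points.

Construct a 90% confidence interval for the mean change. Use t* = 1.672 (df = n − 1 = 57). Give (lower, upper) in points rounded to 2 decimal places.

(2.72, 3.68)

This is a matched-pairs design, so SE = s_d/√n = 2.2/√58 = 0.2889.
Margin = 1.672 × 0.2889 = 0.4830; the interval is 3.2 ± 0.4830 = (2.72, 3.68).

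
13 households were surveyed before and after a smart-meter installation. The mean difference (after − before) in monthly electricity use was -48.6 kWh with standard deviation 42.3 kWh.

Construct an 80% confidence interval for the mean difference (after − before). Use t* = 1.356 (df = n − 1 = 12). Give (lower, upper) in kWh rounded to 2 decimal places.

Paired design: SE = s_d/√n = 42.3/√13 = 11.7319.
t* = 1.356; margin of error = 1.356 × 11.7319 = 15.9085.
-48.6 ± 15.9085 → (-64.51, -32.69).

(-64.51, -32.69)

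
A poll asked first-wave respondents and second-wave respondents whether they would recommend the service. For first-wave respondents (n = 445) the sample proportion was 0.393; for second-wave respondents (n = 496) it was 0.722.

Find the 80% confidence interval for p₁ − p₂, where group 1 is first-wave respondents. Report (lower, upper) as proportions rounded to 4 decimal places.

(-0.3683, -0.2897)

SE₁ = √(p̂₁(1−p̂₁)/n₁) = √(0.3930·0.6070/445) = 0.02315; SE₂ = √(0.7220·0.2780/496) = 0.02012.
Independent samples: SE of the difference = √(SE₁² + SE₂²) = √(0.0005359225 + 0.0004048144) = 0.03067.
z* for 80% confidence is 1.282, so the margin of error is 1.282 × 0.03067 = 0.03932.
Point estimate p̂₁ − p̂₂ = 0.3930 − 0.7220 = -0.3290.
-0.3290 ± 0.03932 → (-0.3683, -0.2897).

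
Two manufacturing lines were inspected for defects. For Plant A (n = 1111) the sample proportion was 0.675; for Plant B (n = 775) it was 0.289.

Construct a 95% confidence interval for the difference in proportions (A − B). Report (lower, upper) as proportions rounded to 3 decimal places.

(0.344, 0.428)

Each SE is √(p̂(1−p̂)/n): √(0.6750·0.3250/1111) = 0.01405 and √(0.2890·0.7110/775) = 0.01628.
SE(p̂₁ − p̂₂) = √(SE₁² + SE₂²) = √(0.0001974025 + 0.0002650384) = 0.02150, since the two samples are independent.
At 95% confidence z* = 1.960; margin = 1.960 × 0.02150 = 0.04214.
The difference is 0.6750 − 0.2890 = 0.3860, so the interval is 0.3860 ± 0.04214 = (0.344, 0.428).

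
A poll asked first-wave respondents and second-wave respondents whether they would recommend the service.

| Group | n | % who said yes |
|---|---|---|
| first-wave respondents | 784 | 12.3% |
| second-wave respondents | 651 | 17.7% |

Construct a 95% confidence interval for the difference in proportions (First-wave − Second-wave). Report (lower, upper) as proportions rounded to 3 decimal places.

SE₁ = √(p̂₁(1−p̂₁)/n₁) = √(0.1230·0.8770/784) = 0.01173; SE₂ = √(0.1770·0.8230/651) = 0.01496.
Independent samples: SE of the difference = √(SE₁² + SE₂²) = √(0.0001375929 + 0.0002238016) = 0.01901.
z* for 95% confidence is 1.960, so the margin of error is 1.960 × 0.01901 = 0.03726.
Point estimate p̂₁ − p̂₂ = 0.1230 − 0.1770 = -0.0540.
-0.0540 ± 0.03726 → (-0.091, -0.017).

(-0.091, -0.017)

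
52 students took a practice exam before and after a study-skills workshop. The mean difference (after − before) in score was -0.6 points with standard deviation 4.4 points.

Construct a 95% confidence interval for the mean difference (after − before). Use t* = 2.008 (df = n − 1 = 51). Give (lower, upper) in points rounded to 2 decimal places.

This is a matched-pairs design, so SE = s_d/√n = 4.4/√52 = 0.6102.
Margin = 2.008 × 0.6102 = 1.2253; the interval is -0.6 ± 1.2253 = (-1.83, 0.63).

(-1.83, 0.63)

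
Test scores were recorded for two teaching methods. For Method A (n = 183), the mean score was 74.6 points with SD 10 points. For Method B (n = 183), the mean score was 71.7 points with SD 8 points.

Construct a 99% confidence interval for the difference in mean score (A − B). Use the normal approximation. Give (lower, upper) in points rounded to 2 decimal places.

Standard errors of each mean: 10/√183 = 0.7392 and 8/√183 = 0.5914.
SE(x̄₁ − x̄₂) = √(0.7392² + 0.5914²) = 0.9467 for independent samples with unequal variances.
With z* = 2.576, the margin is 2.576 × 0.9467 = 2.4387.
x̄₁ − x̄₂ = 74.6 − 71.7 = 2.9000; the interval is 2.9000 ± 2.4387 = (0.46, 5.34).

(0.46, 5.34)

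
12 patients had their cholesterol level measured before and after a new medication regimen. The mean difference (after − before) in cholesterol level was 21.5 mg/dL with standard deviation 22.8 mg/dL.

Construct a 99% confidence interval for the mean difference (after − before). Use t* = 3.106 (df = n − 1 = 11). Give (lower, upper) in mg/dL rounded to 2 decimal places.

(1.06, 41.94)

This is a matched-pairs design, so SE = s_d/√n = 22.8/√12 = 6.5818.
Margin = 3.106 × 6.5818 = 20.4431; the interval is 21.5 ± 20.4431 = (1.06, 41.94).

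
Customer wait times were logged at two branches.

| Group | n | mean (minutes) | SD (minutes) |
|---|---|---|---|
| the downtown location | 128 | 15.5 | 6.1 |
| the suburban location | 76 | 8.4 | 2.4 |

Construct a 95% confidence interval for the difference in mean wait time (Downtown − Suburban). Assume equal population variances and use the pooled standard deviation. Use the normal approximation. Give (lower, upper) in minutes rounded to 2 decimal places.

s_p = √[((n₁−1)s₁² + (n₂−1)s₂²)/(n₁+n₂−2)] = √[(127·6.1² + 75·2.4²)/202] = 5.0530.
SE = 5.0530·√(1/128 + 1/76) = 0.7317.
With z* = 1.960, margin = 1.960 × 0.7317 = 1.4341.
x̄₁ − x̄₂ = 15.5 − 8.4 = 7.1000; interval 7.1000 ± 1.4341 = (5.67, 8.53).

(5.67, 8.53)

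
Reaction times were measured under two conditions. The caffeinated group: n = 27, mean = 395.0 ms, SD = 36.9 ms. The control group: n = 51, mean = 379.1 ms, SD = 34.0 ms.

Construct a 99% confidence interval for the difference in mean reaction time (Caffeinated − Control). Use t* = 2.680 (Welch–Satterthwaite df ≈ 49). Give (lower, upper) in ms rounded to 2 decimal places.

Standard errors of each mean: 36.9/√27 = 7.1014 and 34.0/√51 = 4.7610.
SE(x̄₁ − x̄₂) = √(7.1014² + 4.7610²) = 8.5497 for independent samples with unequal variances.
With t* = 2.680, the margin is 2.680 × 8.5497 = 22.9132.
x̄₁ − x̄₂ = 395.0 − 379.1 = 15.9000; the interval is 15.9000 ± 22.9132 = (-7.01, 38.81).

(-7.01, 38.81)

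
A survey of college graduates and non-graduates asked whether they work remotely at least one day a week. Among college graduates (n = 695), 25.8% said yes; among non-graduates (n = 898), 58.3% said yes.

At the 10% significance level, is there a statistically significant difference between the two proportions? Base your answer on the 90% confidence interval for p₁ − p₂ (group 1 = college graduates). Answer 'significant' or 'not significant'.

SE₁ = √(p̂₁(1−p̂₁)/n₁) = √(0.2580·0.7420/695) = 0.01660; SE₂ = √(0.5830·0.4170/898) = 0.01645.
Independent samples: SE of the difference = √(SE₁² + SE₂²) = √(0.00027556 + 0.0002706025) = 0.02337.
z* for 90% confidence is 1.645, so the margin of error is 1.645 × 0.02337 = 0.03844.
Point estimate p̂₁ − p̂₂ = 0.2580 − 0.5830 = -0.3250.
-0.3250 ± 0.03844 → (-0.36344, -0.28656).
The interval (-0.36344, -0.28656) does not contain 0, so the difference is significant.

significant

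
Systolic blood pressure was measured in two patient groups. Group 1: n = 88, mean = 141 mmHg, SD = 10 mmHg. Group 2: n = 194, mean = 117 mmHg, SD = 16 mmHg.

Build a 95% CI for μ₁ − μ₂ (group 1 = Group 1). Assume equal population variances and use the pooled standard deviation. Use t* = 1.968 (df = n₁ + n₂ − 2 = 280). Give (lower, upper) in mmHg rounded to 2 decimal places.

(20.36, 27.64)

s_p = √[((n₁−1)s₁² + (n₂−1)s₂²)/(n₁+n₂−2)] = √[(87·10² + 193·16²)/280] = 14.4059.
SE = 14.4059·√(1/88 + 1/194) = 1.8515.
With t* = 1.968, margin = 1.968 × 1.8515 = 3.6438.
x̄₁ − x̄₂ = 141 − 117 = 24.0000; interval 24.0000 ± 3.6438 = (20.36, 27.64).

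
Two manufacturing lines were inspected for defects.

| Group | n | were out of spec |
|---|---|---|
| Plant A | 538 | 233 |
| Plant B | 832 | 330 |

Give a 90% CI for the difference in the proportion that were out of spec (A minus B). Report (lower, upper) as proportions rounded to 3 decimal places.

First, p̂₁ = 233/538 = 0.4331; p̂₂ = 330/832 = 0.3966.
The two standard errors are √(0.4331×0.5669/538) = 0.02136 and √(0.3966×0.6034/832) = 0.01696.
Because the samples are independent, SE_diff = √(0.02136² + 0.01696²) = 0.02727.
Using z* = 1.645 for 90%, ME = 1.645 × 0.02727 = 0.04486.
p̂₁ − p̂₂ = 0.0365; interval 0.0365 ± 0.04486 gives (-0.008, 0.081).

(-0.008, 0.081)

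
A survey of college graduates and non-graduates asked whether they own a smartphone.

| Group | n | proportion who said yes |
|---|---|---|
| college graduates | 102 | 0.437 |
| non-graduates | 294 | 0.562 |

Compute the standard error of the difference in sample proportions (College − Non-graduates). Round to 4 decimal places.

SE₁ = √(p̂₁(1−p̂₁)/n₁) = √(0.4370·0.5630/102) = 0.04911; SE₂ = √(0.5620·0.4380/294) = 0.02894.
Independent samples: SE of the difference = √(SE₁² + SE₂²) = √(0.0024117921 + 0.0008375236) = 0.05700.

0.0570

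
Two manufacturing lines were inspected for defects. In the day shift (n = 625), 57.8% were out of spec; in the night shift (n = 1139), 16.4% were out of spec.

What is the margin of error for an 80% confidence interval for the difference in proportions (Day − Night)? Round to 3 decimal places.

SE₁ = √(p̂₁(1−p̂₁)/n₁) = √(0.5780·0.4220/625) = 0.01976; SE₂ = √(0.1640·0.8360/1139) = 0.01097.
Independent samples: SE of the difference = √(SE₁² + SE₂²) = √(0.0003904576 + 0.0001203409) = 0.02260.
z* for 80% confidence is 1.282, so the margin of error is 1.282 × 0.02260 = 0.02897.

0.029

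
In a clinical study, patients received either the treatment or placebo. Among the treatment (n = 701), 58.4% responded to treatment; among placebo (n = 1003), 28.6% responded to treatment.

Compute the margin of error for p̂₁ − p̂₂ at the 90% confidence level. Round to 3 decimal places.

The two standard errors are √(0.5840×0.4160/701) = 0.01862 and √(0.2860×0.7140/1003) = 0.01427.
Because the samples are independent, SE_diff = √(0.01862² + 0.01427²) = 0.02346.
Using z* = 1.645 for 90%, ME = 1.645 × 0.02346 = 0.03859.

0.039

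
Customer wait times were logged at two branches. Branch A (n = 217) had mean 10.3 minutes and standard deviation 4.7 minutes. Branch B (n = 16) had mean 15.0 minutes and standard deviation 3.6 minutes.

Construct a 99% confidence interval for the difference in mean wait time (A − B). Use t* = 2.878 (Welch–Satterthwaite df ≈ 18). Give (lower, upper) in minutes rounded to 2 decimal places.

(-7.45, -1.95)

Per-group SEs: s₁/√n₁ = 4.7/√217 = 0.3191, s₂/√n₂ = 3.6/√16 = 0.9000.
Unpooled SE of the difference: √(0.10182481 + 0.81) = 0.9549.
Margin of error = t* · SE = 2.878 × 0.9549 = 2.7482.
x̄₁ − x̄₂ = 10.3 − 15.0 = -4.7000.
CI: -4.7000 ± 2.7482 = (-7.45, -1.95).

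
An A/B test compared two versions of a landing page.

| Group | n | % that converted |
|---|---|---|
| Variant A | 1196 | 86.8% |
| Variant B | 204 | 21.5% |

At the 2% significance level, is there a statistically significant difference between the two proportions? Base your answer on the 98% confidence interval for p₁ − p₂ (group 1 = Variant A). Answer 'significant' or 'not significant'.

significant

SE₁ = √(p̂₁(1−p̂₁)/n₁) = √(0.8680·0.1320/1196) = 0.00979; SE₂ = √(0.2150·0.7850/204) = 0.02876.
Independent samples: SE of the difference = √(SE₁² + SE₂²) = √(0.0000958441 + 0.0008271376) = 0.03038.
z* for 98% confidence is 2.326, so the margin of error is 2.326 × 0.03038 = 0.07066.
Point estimate p̂₁ − p̂₂ = 0.8680 − 0.2150 = 0.6530.
0.6530 ± 0.07066 → (0.58234, 0.72366).
The interval (0.58234, 0.72366) does not contain 0, so the difference is significant.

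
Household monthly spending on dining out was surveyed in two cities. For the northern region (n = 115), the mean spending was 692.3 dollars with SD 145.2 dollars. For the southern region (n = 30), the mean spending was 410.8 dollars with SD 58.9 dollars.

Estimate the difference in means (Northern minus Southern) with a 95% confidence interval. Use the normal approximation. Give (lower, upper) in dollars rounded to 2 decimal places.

(247.61, 315.39)

Standard errors of each mean: 145.2/√115 = 13.5400 and 58.9/√30 = 10.7536.
SE(x̄₁ − x̄₂) = √(13.5400² + 10.7536²) = 17.2908 for independent samples with unequal variances.
With z* = 1.960, the margin is 1.960 × 17.2908 = 33.8900.
x̄₁ − x̄₂ = 692.3 − 410.8 = 281.5000; the interval is 281.5000 ± 33.8900 = (247.61, 315.39).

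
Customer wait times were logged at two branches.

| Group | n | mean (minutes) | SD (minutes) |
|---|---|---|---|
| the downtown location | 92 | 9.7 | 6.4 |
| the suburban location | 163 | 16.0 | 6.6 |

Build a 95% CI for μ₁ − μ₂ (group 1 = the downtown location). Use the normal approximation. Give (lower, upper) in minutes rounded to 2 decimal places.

(-7.95, -4.65)

Per-group SEs: s₁/√n₁ = 6.4/√92 = 0.6672, s₂/√n₂ = 6.6/√163 = 0.5170.
Unpooled SE of the difference: √(0.44515584 + 0.267289) = 0.8441.
Margin of error = z* · SE = 1.960 × 0.8441 = 1.6544.
x̄₁ − x̄₂ = 9.7 − 16.0 = -6.3000.
CI: -6.3000 ± 1.6544 = (-7.95, -4.65).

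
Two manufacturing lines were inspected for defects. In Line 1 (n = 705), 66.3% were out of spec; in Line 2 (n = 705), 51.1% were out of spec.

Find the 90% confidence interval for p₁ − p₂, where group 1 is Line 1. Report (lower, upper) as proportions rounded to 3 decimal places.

(0.109, 0.195)

The two standard errors are √(0.6630×0.3370/705) = 0.01780 and √(0.5110×0.4890/705) = 0.01883.
Because the samples are independent, SE_diff = √(0.01780² + 0.01883²) = 0.02591.
Using z* = 1.645 for 90%, ME = 1.645 × 0.02591 = 0.04262.
p̂₁ − p̂₂ = 0.1520; interval 0.1520 ± 0.04262 gives (0.109, 0.195).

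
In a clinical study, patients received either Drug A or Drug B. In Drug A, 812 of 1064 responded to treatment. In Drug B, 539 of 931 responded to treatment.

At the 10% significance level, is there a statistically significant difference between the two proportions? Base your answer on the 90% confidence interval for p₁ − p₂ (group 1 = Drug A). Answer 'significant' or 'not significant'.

First, p̂₁ = 812/1064 = 0.7632; p̂₂ = 539/931 = 0.5789.
The two standard errors are √(0.7632×0.2368/1064) = 0.01303 and √(0.5789×0.4211/931) = 0.01618.
Because the samples are independent, SE_diff = √(0.01303² + 0.01618²) = 0.02077.
Using z* = 1.645 for 90%, ME = 1.645 × 0.02077 = 0.03417.
p̂₁ − p̂₂ = 0.1843; interval 0.1843 ± 0.03417 gives (0.15013, 0.21847).
The interval (0.15013, 0.21847) does not contain 0, so the difference is significant.

significant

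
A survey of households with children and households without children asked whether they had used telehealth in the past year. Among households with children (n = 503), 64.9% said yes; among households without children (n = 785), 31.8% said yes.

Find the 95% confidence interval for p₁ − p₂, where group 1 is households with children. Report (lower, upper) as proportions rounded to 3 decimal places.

(0.278, 0.384)

Each SE is √(p̂(1−p̂)/n): √(0.6490·0.3510/503) = 0.02128 and √(0.3180·0.6820/785) = 0.01662.
SE(p̂₁ − p̂₂) = √(SE₁² + SE₂²) = √(0.0004528384 + 0.0002762244) = 0.02700, since the two samples are independent.
At 95% confidence z* = 1.960; margin = 1.960 × 0.02700 = 0.05292.
The difference is 0.6490 − 0.3180 = 0.3310, so the interval is 0.3310 ± 0.05292 = (0.278, 0.384).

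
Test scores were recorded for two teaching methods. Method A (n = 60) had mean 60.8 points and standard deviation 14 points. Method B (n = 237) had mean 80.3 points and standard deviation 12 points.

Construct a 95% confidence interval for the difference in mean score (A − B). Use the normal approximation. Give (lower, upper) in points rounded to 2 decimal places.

(-23.36, -15.64)

SE₁ = s₁/√n₁ = 14/√60 = 1.8074; SE₂ = 12/√237 = 0.7795.
Independent samples, unequal variances: SE_diff = √(SE₁² + SE₂²) = √(3.26669476 + 0.60762025) = 1.9683.
z* = 1.960, so margin of error = 1.960 × 1.9683 = 3.8579.
Difference in means = 60.8 − 80.3 = -19.5000.
-19.5000 ± 3.8579 → (-23.36, -15.64).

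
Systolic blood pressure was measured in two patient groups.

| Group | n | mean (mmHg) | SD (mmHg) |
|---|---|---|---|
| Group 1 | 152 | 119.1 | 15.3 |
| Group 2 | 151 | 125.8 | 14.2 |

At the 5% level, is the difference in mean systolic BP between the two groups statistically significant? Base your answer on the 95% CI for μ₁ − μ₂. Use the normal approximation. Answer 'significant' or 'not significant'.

significant

Standard errors of each mean: 15.3/√152 = 1.2410 and 14.2/√151 = 1.1556.
SE(x̄₁ − x̄₂) = √(1.2410² + 1.1556²) = 1.6957 for independent samples with unequal variances.
With z* = 1.960, the margin is 1.960 × 1.6957 = 3.3236.
x̄₁ − x̄₂ = 119.1 − 125.8 = -6.7000; the interval is -6.7000 ± 3.3236 = (-10.0236, -3.3764).
The interval (-10.0236, -3.3764) does not contain 0, so the difference is significant.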